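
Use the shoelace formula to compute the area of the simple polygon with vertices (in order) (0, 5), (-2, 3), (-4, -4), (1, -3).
Area = 51/2

Shoelace formula: Area = (1/2) |Σ_i (x_i · y_{i+1} − x_{i+1} · y_i)| (indices mod n). Compute each cross term:
  (0)(3) − (-2)(5) = 10
  (-2)(-4) − (-4)(3) = 20
  (-4)(-3) − (1)(-4) = 16
  (1)(5) − (0)(-3) = 5
Sum = 51, so (signed) Area = 51/2 = 51/2, |Area| = 51/2.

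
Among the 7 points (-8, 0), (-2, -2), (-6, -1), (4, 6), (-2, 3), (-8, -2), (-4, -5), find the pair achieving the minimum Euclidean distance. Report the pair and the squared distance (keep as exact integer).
Pair = ((-8, 0), (-8, -2)); squared distance = 4

Compute all C(7, 2) = 21 pairwise squared distances (x_i − x_j)² + (y_i − y_j)². The minimum is 4, attained by the pair ((-8, 0), (-8, -2)).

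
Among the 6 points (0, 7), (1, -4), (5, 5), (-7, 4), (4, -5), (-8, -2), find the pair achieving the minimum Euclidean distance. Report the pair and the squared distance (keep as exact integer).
Pair = ((1, -4), (4, -5)); squared distance = 10

Compute all C(6, 2) = 15 pairwise squared distances (x_i − x_j)² + (y_i − y_j)². The minimum is 10, attained by the pair ((1, -4), (4, -5)).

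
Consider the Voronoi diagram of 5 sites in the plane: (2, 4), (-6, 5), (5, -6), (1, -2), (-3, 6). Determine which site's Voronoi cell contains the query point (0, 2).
Nearest site = (2, 4)

The Voronoi cell of site s contains exactly those query points closer to s than to any other site. Compute squared distances from q = (0, 2) to each site:
  (2 − 0)² + (4 − 2)² = 8
  (1 − 0)² + (-2 − 2)² = 17
  (-3 − 0)² + (6 − 2)² = 25
  (-6 − 0)² + (5 − 2)² = 45
  (5 − 0)² + (-6 − 2)² = 89
Minimum is attained by (2, 4), so q lies in its Voronoi cell.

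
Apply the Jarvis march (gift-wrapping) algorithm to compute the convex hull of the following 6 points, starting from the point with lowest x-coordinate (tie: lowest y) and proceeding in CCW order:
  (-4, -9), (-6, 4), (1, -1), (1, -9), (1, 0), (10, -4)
Hull (CCW) = [(-6, 4), (-4, -9), (1, -9), (10, -4)]

Jarvis march: at each step, from the current hull vertex p, select the next vertex q as the point such that every other point lies strictly to the left of (or on) the directed line p → q. (Equivalently: for every other point r, the cross product (q − p) × (r − p) ≥ 0.)
Starting point (lowest x, tie lowest y): (-6, 4). Wrap until returning to start. Resulting hull: (-6, 4), (-4, -9), (1, -9), (10, -4).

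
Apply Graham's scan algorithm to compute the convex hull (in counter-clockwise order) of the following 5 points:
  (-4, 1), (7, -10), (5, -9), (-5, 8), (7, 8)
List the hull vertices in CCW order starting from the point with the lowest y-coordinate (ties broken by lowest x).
Hull (CCW) = [(7, -10), (7, 8), (-5, 8), (-4, 1), (5, -9)]

Graham scan procedure:
  1. Find the pivot p₀ = point with lowest y (tie → lowest x): (7, -10).
  2. Sort the remaining points by polar angle around p₀.
  3. Walk through sorted points, maintaining a stack; pop the top while the last three entries make a non-left turn (cross product ≤ 0).
  4. Final stack is the convex hull in CCW order: (7, -10), (7, 8), (-5, 8), (-4, 1), (5, -9).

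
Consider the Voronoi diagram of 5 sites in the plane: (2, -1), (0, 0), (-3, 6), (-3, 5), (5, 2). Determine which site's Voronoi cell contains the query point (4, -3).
Nearest site = (2, -1)

The Voronoi cell of site s contains exactly those query points closer to s than to any other site. Compute squared distances from q = (4, -3) to each site:
  (2 − 4)² + (-1 − -3)² = 8
  (0 − 4)² + (0 − -3)² = 25
  (5 − 4)² + (2 − -3)² = 26
  (-3 − 4)² + (5 − -3)² = 113
  (-3 − 4)² + (6 − -3)² = 130
Minimum is attained by (2, -1), so q lies in its Voronoi cell.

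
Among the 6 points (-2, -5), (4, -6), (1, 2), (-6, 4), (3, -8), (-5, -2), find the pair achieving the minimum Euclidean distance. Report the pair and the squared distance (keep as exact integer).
Pair = ((4, -6), (3, -8)); squared distance = 5

Compute all C(6, 2) = 15 pairwise squared distances (x_i − x_j)² + (y_i − y_j)². The minimum is 5, attained by the pair ((4, -6), (3, -8)).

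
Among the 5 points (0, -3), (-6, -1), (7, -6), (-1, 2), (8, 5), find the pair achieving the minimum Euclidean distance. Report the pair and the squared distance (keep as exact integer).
Pair = ((0, -3), (-1, 2)); squared distance = 26

Compute all C(5, 2) = 10 pairwise squared distances (x_i − x_j)² + (y_i − y_j)². The minimum is 26, attained by the pair ((0, -3), (-1, 2)).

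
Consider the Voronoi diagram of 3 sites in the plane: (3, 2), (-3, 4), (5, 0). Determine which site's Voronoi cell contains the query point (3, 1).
Nearest site = (3, 2)

The Voronoi cell of site s contains exactly those query points closer to s than to any other site. Compute squared distances from q = (3, 1) to each site:
  (3 − 3)² + (2 − 1)² = 1
  (5 − 3)² + (0 − 1)² = 5
  (-3 − 3)² + (4 − 1)² = 45
Minimum is attained by (3, 2), so q lies in its Voronoi cell.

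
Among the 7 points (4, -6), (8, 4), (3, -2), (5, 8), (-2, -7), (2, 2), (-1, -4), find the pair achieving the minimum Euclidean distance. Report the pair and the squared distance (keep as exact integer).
Pair = ((-2, -7), (-1, -4)); squared distance = 10

Compute all C(7, 2) = 21 pairwise squared distances (x_i − x_j)² + (y_i − y_j)². The minimum is 10, attained by the pair ((-2, -7), (-1, -4)).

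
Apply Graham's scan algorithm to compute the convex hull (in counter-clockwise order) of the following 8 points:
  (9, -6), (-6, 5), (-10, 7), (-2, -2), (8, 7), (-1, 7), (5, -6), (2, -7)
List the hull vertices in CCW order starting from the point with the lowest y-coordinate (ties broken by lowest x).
Hull (CCW) = [(2, -7), (9, -6), (8, 7), (-10, 7)]

Graham scan procedure:
  1. Find the pivot p₀ = point with lowest y (tie → lowest x): (2, -7).
  2. Sort the remaining points by polar angle around p₀.
  3. Walk through sorted points, maintaining a stack; pop the top while the last three entries make a non-left turn (cross product ≤ 0).
  4. Final stack is the convex hull in CCW order: (2, -7), (9, -6), (8, 7), (-10, 7).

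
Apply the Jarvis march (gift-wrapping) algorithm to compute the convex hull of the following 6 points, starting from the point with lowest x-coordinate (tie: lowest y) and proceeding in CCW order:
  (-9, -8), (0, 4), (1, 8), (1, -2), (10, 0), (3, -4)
Hull (CCW) = [(-9, -8), (3, -4), (10, 0), (1, 8)]

Jarvis march: at each step, from the current hull vertex p, select the next vertex q as the point such that every other point lies strictly to the left of (or on) the directed line p → q. (Equivalently: for every other point r, the cross product (q − p) × (r − p) ≥ 0.)
Starting point (lowest x, tie lowest y): (-9, -8). Wrap until returning to start. Resulting hull: (-9, -8), (3, -4), (10, 0), (1, 8).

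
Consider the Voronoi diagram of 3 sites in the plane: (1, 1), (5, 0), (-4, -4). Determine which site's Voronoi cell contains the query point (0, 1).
Nearest site = (1, 1)

The Voronoi cell of site s contains exactly those query points closer to s than to any other site. Compute squared distances from q = (0, 1) to each site:
  (1 − 0)² + (1 − 1)² = 1
  (5 − 0)² + (0 − 1)² = 26
  (-4 − 0)² + (-4 − 1)² = 41
Minimum is attained by (1, 1), so q lies in its Voronoi cell.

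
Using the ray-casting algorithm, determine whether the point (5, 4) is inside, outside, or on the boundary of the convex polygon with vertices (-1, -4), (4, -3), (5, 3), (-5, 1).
The point (5, 4) lies strictly outside the polygon

Cast a horizontal ray to the right from the query point and count how many polygon edges it crosses (each edge strictly once or zero times, handled with the usual half-open convention). 
Parity of crossings → even ⇒ outside.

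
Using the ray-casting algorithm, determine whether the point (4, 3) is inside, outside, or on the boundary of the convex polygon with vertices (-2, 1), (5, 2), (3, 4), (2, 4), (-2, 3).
The point (4, 3) lies on the polygon boundary

Boundary check: the query satisfies the collinearity and bounding-box conditions for some polygon edge, so it lies exactly on the boundary.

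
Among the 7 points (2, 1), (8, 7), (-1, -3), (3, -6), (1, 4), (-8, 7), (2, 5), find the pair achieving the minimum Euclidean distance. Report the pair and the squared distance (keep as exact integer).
Pair = ((1, 4), (2, 5)); squared distance = 2

Compute all C(7, 2) = 21 pairwise squared distances (x_i − x_j)² + (y_i − y_j)². The minimum is 2, attained by the pair ((1, 4), (2, 5)).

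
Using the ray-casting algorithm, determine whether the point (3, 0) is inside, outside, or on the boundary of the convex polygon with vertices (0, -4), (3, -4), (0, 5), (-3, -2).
The point (3, 0) lies strictly outside the polygon

Cast a horizontal ray to the right from the query point and count how many polygon edges it crosses (each edge strictly once or zero times, handled with the usual half-open convention). 
Parity of crossings → even ⇒ outside.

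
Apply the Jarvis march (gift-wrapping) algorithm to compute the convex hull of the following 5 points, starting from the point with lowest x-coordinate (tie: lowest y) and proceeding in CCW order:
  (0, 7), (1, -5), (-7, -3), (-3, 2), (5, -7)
Hull (CCW) = [(-7, -3), (5, -7), (0, 7)]

Jarvis march: at each step, from the current hull vertex p, select the next vertex q as the point such that every other point lies strictly to the left of (or on) the directed line p → q. (Equivalently: for every other point r, the cross product (q − p) × (r − p) ≥ 0.)
Starting point (lowest x, tie lowest y): (-7, -3). Wrap until returning to start. Resulting hull: (-7, -3), (5, -7), (0, 7).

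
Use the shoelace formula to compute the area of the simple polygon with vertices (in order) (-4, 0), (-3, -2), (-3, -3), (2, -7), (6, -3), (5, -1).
Area = 79/2

Shoelace formula: Area = (1/2) |Σ_i (x_i · y_{i+1} − x_{i+1} · y_i)| (indices mod n). Compute each cross term:
  (-4)(-2) − (-3)(0) = 8
  (-3)(-3) − (-3)(-2) = 3
  (-3)(-7) − (2)(-3) = 27
  (2)(-3) − (6)(-7) = 36
  (6)(-1) − (5)(-3) = 9
  (5)(0) − (-4)(-1) = -4
Sum = 79, so (signed) Area = 79/2 = 79/2, |Area| = 79/2.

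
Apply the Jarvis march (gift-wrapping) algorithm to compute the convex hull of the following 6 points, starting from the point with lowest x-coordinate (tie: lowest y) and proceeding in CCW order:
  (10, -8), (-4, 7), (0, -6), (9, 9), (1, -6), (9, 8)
Hull (CCW) = [(-4, 7), (0, -6), (10, -8), (9, 9)]

Jarvis march: at each step, from the current hull vertex p, select the next vertex q as the point such that every other point lies strictly to the left of (or on) the directed line p → q. (Equivalently: for every other point r, the cross product (q − p) × (r − p) ≥ 0.)
Starting point (lowest x, tie lowest y): (-4, 7). Wrap until returning to start. Resulting hull: (-4, 7), (0, -6), (10, -8), (9, 9).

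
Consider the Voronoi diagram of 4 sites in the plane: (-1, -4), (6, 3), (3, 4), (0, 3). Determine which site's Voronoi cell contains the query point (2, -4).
Nearest site = (-1, -4)

The Voronoi cell of site s contains exactly those query points closer to s than to any other site. Compute squared distances from q = (2, -4) to each site:
  (-1 − 2)² + (-4 − -4)² = 9
  (0 − 2)² + (3 − -4)² = 53
  (3 − 2)² + (4 − -4)² = 65
  (6 − 2)² + (3 − -4)² = 65
Minimum is attained by (-1, -4), so q lies in its Voronoi cell.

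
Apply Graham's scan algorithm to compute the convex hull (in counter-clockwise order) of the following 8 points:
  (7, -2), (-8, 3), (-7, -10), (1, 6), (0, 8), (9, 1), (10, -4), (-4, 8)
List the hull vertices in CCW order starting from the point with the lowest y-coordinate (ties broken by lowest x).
Hull (CCW) = [(-7, -10), (10, -4), (9, 1), (0, 8), (-4, 8), (-8, 3)]

Graham scan procedure:
  1. Find the pivot p₀ = point with lowest y (tie → lowest x): (-7, -10).
  2. Sort the remaining points by polar angle around p₀.
  3. Walk through sorted points, maintaining a stack; pop the top while the last three entries make a non-left turn (cross product ≤ 0).
  4. Final stack is the convex hull in CCW order: (-7, -10), (10, -4), (9, 1), (0, 8), (-4, 8), (-8, 3).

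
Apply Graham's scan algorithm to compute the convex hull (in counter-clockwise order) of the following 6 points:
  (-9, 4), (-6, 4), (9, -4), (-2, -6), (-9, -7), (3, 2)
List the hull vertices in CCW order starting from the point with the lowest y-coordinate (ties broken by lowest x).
Hull (CCW) = [(-9, -7), (-2, -6), (9, -4), (3, 2), (-6, 4), (-9, 4)]

Graham scan procedure:
  1. Find the pivot p₀ = point with lowest y (tie → lowest x): (-9, -7).
  2. Sort the remaining points by polar angle around p₀.
  3. Walk through sorted points, maintaining a stack; pop the top while the last three entries make a non-left turn (cross product ≤ 0).
  4. Final stack is the convex hull in CCW order: (-9, -7), (-2, -6), (9, -4), (3, 2), (-6, 4), (-9, 4).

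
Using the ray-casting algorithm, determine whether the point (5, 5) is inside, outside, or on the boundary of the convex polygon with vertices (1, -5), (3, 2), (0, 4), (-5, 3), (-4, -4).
The point (5, 5) lies strictly outside the polygon

Cast a horizontal ray to the right from the query point and count how many polygon edges it crosses (each edge strictly once or zero times, handled with the usual half-open convention). 
Parity of crossings → even ⇒ outside.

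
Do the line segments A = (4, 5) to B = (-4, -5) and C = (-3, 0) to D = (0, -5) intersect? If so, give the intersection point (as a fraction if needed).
Yes; intersection at (-12/7, -15/7) (t = 5/7 on AB, s = 3/7 on CD)

Parametrize AB as A + t(B − A) = (4 + -8 t, 5 + -10 t) and CD as C + s(D − C) = (-3 + 3 s, 0 + -5 s). Solve the linear system for (t, s). Determinant = -70 ≠ 0, so a unique intersection of the containing lines exists. Solution: t = 5/7, s = 3/7 — both in [0, 1], so the segments cross. Intersection point: (-12/7, -15/7).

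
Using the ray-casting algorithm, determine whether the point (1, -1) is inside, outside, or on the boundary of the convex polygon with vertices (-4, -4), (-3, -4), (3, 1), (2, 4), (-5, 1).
The point (1, -1) lies strictly outside the polygon

Cast a horizontal ray to the right from the query point and count how many polygon edges it crosses (each edge strictly once or zero times, handled with the usual half-open convention). 
Parity of crossings → even ⇒ outside.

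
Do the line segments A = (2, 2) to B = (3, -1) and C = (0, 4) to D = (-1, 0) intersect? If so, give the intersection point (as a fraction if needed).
No (intersection of containing lines falls outside at least one segment)

Parametrize and solve: t = -10/7, s = -4/7. At least one of these is outside [0, 1], so the segments do not intersect.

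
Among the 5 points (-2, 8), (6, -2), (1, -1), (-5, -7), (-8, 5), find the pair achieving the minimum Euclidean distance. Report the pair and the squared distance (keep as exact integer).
Pair = ((6, -2), (1, -1)); squared distance = 26

Compute all C(5, 2) = 10 pairwise squared distances (x_i − x_j)² + (y_i − y_j)². The minimum is 26, attained by the pair ((6, -2), (1, -1)).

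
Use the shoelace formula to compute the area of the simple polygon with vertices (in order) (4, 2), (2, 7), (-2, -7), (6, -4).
Area = 51

Shoelace formula: Area = (1/2) |Σ_i (x_i · y_{i+1} − x_{i+1} · y_i)| (indices mod n). Compute each cross term:
  (4)(7) − (2)(2) = 24
  (2)(-7) − (-2)(7) = 0
  (-2)(-4) − (6)(-7) = 50
  (6)(2) − (4)(-4) = 28
Sum = 102, so (signed) Area = 102/2 = 51, |Area| = 51.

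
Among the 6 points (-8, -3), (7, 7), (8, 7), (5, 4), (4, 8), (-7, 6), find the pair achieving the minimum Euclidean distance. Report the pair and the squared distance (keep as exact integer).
Pair = ((7, 7), (8, 7)); squared distance = 1

Compute all C(6, 2) = 15 pairwise squared distances (x_i − x_j)² + (y_i − y_j)². The minimum is 1, attained by the pair ((7, 7), (8, 7)).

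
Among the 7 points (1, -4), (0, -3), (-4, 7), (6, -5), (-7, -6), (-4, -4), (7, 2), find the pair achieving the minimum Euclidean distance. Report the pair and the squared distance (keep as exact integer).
Pair = ((1, -4), (0, -3)); squared distance = 2

Compute all C(7, 2) = 21 pairwise squared distances (x_i − x_j)² + (y_i − y_j)². The minimum is 2, attained by the pair ((1, -4), (0, -3)).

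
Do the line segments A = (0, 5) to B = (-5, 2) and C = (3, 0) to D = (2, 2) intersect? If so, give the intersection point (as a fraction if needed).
No (intersection of containing lines falls outside at least one segment)

Parametrize and solve: t = -1/13, s = 34/13. At least one of these is outside [0, 1], so the segments do not intersect.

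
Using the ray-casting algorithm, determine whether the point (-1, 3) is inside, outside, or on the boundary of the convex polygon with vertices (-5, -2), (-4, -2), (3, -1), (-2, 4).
The point (-1, 3) lies on the polygon boundary

Boundary check: the query satisfies the collinearity and bounding-box conditions for some polygon edge, so it lies exactly on the boundary.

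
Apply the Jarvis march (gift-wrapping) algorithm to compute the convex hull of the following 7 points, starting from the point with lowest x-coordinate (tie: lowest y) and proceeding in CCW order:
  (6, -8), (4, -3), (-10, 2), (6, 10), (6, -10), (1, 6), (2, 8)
Hull (CCW) = [(-10, 2), (6, -10), (6, 10)]

Jarvis march: at each step, from the current hull vertex p, select the next vertex q as the point such that every other point lies strictly to the left of (or on) the directed line p → q. (Equivalently: for every other point r, the cross product (q − p) × (r − p) ≥ 0.)
Starting point (lowest x, tie lowest y): (-10, 2). Wrap until returning to start. Resulting hull: (-10, 2), (6, -10), (6, 10).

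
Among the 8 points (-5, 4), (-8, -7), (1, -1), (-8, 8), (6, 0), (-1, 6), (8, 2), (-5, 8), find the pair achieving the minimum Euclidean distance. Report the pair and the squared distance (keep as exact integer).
Pair = ((6, 0), (8, 2)); squared distance = 8

Compute all C(8, 2) = 28 pairwise squared distances (x_i − x_j)² + (y_i − y_j)². The minimum is 8, attained by the pair ((6, 0), (8, 2)).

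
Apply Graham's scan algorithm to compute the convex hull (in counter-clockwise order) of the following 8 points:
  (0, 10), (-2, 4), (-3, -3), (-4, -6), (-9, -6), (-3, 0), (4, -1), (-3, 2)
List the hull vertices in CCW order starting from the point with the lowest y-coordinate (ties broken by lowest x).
Hull (CCW) = [(-9, -6), (-4, -6), (4, -1), (0, 10)]

Graham scan procedure:
  1. Find the pivot p₀ = point with lowest y (tie → lowest x): (-9, -6).
  2. Sort the remaining points by polar angle around p₀.
  3. Walk through sorted points, maintaining a stack; pop the top while the last three entries make a non-left turn (cross product ≤ 0).
  4. Final stack is the convex hull in CCW order: (-9, -6), (-4, -6), (4, -1), (0, 10).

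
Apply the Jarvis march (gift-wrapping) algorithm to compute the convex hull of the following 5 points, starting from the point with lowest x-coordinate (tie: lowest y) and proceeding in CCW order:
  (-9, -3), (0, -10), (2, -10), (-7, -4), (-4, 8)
Hull (CCW) = [(-9, -3), (0, -10), (2, -10), (-4, 8)]

Jarvis march: at each step, from the current hull vertex p, select the next vertex q as the point such that every other point lies strictly to the left of (or on) the directed line p → q. (Equivalently: for every other point r, the cross product (q − p) × (r − p) ≥ 0.)
Starting point (lowest x, tie lowest y): (-9, -3). Wrap until returning to start. Resulting hull: (-9, -3), (0, -10), (2, -10), (-4, 8).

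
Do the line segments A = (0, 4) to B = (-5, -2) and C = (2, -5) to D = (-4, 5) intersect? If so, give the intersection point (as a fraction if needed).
Yes; intersection at (-85/43, 70/43) (t = 17/43 on AB, s = 57/86 on CD)

Parametrize AB as A + t(B − A) = (0 + -5 t, 4 + -6 t) and CD as C + s(D − C) = (2 + -6 s, -5 + 10 s). Solve the linear system for (t, s). Determinant = 86 ≠ 0, so a unique intersection of the containing lines exists. Solution: t = 17/43, s = 57/86 — both in [0, 1], so the segments cross. Intersection point: (-85/43, 70/43).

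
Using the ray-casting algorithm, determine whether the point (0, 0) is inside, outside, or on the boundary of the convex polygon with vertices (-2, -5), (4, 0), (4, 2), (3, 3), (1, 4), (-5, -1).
The point (0, 0) lies strictly inside the polygon

Cast a horizontal ray to the right from the query point and count how many polygon edges it crosses (each edge strictly once or zero times, handled with the usual half-open convention). 
Parity of crossings → odd ⇒ inside.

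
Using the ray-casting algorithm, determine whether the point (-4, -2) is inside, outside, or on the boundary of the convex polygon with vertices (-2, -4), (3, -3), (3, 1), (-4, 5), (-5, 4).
The point (-4, -2) lies strictly outside the polygon

Cast a horizontal ray to the right from the query point and count how many polygon edges it crosses (each edge strictly once or zero times, handled with the usual half-open convention). 
Parity of crossings → even ⇒ outside.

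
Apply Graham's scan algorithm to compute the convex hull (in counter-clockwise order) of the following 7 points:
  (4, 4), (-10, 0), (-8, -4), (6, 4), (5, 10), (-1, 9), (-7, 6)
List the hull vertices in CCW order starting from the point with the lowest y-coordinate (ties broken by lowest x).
Hull (CCW) = [(-8, -4), (6, 4), (5, 10), (-1, 9), (-7, 6), (-10, 0)]

Graham scan procedure:
  1. Find the pivot p₀ = point with lowest y (tie → lowest x): (-8, -4).
  2. Sort the remaining points by polar angle around p₀.
  3. Walk through sorted points, maintaining a stack; pop the top while the last three entries make a non-left turn (cross product ≤ 0).
  4. Final stack is the convex hull in CCW order: (-8, -4), (6, 4), (5, 10), (-1, 9), (-7, 6), (-10, 0).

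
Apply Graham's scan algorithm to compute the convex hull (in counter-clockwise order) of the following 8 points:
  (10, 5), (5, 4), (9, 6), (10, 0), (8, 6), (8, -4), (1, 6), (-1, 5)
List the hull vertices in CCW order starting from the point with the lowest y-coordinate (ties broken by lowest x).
Hull (CCW) = [(8, -4), (10, 0), (10, 5), (9, 6), (1, 6), (-1, 5)]

Graham scan procedure:
  1. Find the pivot p₀ = point with lowest y (tie → lowest x): (8, -4).
  2. Sort the remaining points by polar angle around p₀.
  3. Walk through sorted points, maintaining a stack; pop the top while the last three entries make a non-left turn (cross product ≤ 0).
  4. Final stack is the convex hull in CCW order: (8, -4), (10, 0), (10, 5), (9, 6), (1, 6), (-1, 5).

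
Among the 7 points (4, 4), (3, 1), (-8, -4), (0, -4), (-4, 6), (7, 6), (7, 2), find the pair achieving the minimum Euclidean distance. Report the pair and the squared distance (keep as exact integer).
Pair = ((4, 4), (3, 1)); squared distance = 10

Compute all C(7, 2) = 21 pairwise squared distances (x_i − x_j)² + (y_i − y_j)². The minimum is 10, attained by the pair ((4, 4), (3, 1)).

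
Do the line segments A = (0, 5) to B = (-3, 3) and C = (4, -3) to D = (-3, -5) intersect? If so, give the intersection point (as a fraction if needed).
No (intersection of containing lines falls outside at least one segment)

Parametrize and solve: t = 8, s = 4. At least one of these is outside [0, 1], so the segments do not intersect.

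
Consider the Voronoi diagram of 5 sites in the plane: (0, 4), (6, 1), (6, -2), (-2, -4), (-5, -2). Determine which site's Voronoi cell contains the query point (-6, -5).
Nearest site = (-5, -2)

The Voronoi cell of site s contains exactly those query points closer to s than to any other site. Compute squared distances from q = (-6, -5) to each site:
  (-5 − -6)² + (-2 − -5)² = 10
  (-2 − -6)² + (-4 − -5)² = 17
  (0 − -6)² + (4 − -5)² = 117
  (6 − -6)² + (-2 − -5)² = 153
  (6 − -6)² + (1 − -5)² = 180
Minimum is attained by (-5, -2), so q lies in its Voronoi cell.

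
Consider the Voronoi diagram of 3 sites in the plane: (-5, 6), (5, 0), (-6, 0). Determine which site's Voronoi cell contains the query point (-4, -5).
Nearest site = (-6, 0)

The Voronoi cell of site s contains exactly those query points closer to s than to any other site. Compute squared distances from q = (-4, -5) to each site:
  (-6 − -4)² + (0 − -5)² = 29
  (5 − -4)² + (0 − -5)² = 106
  (-5 − -4)² + (6 − -5)² = 122
Minimum is attained by (-6, 0), so q lies in its Voronoi cell.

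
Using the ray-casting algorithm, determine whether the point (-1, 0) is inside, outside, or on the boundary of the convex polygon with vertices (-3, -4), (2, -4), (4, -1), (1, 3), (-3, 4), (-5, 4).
The point (-1, 0) lies strictly inside the polygon

Cast a horizontal ray to the right from the query point and count how many polygon edges it crosses (each edge strictly once or zero times, handled with the usual half-open convention). 
Parity of crossings → odd ⇒ inside.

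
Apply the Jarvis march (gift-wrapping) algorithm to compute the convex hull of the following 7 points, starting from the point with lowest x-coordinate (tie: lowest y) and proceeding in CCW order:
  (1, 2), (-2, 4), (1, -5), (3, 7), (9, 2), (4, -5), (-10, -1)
Hull (CCW) = [(-10, -1), (1, -5), (4, -5), (9, 2), (3, 7), (-2, 4)]

Jarvis march: at each step, from the current hull vertex p, select the next vertex q as the point such that every other point lies strictly to the left of (or on) the directed line p → q. (Equivalently: for every other point r, the cross product (q − p) × (r − p) ≥ 0.)
Starting point (lowest x, tie lowest y): (-10, -1). Wrap until returning to start. Resulting hull: (-10, -1), (1, -5), (4, -5), (9, 2), (3, 7), (-2, 4).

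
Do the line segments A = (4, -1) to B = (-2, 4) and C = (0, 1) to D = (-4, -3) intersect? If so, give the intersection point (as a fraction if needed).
No (intersection of containing lines falls outside at least one segment)

Parametrize and solve: t = 6/11, s = -2/11. At least one of these is outside [0, 1], so the segments do not intersect.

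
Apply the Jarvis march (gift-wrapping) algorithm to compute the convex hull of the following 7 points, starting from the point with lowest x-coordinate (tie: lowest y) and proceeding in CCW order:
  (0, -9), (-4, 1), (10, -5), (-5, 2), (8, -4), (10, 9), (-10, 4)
Hull (CCW) = [(-10, 4), (0, -9), (10, -5), (10, 9)]

Jarvis march: at each step, from the current hull vertex p, select the next vertex q as the point such that every other point lies strictly to the left of (or on) the directed line p → q. (Equivalently: for every other point r, the cross product (q − p) × (r − p) ≥ 0.)
Starting point (lowest x, tie lowest y): (-10, 4). Wrap until returning to start. Resulting hull: (-10, 4), (0, -9), (10, -5), (10, 9).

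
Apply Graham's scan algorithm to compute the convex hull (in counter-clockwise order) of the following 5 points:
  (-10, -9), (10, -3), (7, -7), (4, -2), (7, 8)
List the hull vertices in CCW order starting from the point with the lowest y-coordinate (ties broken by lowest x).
Hull (CCW) = [(-10, -9), (7, -7), (10, -3), (7, 8)]

Graham scan procedure:
  1. Find the pivot p₀ = point with lowest y (tie → lowest x): (-10, -9).
  2. Sort the remaining points by polar angle around p₀.
  3. Walk through sorted points, maintaining a stack; pop the top while the last three entries make a non-left turn (cross product ≤ 0).
  4. Final stack is the convex hull in CCW order: (-10, -9), (7, -7), (10, -3), (7, 8).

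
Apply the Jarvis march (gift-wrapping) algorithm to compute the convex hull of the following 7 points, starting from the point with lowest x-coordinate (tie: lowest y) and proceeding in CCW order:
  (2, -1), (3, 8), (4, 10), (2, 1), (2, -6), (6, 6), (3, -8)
Hull (CCW) = [(2, -6), (3, -8), (6, 6), (4, 10), (3, 8), (2, 1)]

Jarvis march: at each step, from the current hull vertex p, select the next vertex q as the point such that every other point lies strictly to the left of (or on) the directed line p → q. (Equivalently: for every other point r, the cross product (q − p) × (r − p) ≥ 0.)
Starting point (lowest x, tie lowest y): (2, -6). Wrap until returning to start. Resulting hull: (2, -6), (3, -8), (6, 6), (4, 10), (3, 8), (2, 1).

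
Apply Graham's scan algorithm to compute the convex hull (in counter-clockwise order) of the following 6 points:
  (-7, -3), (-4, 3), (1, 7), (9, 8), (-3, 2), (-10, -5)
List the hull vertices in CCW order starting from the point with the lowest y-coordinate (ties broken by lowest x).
Hull (CCW) = [(-10, -5), (-7, -3), (9, 8), (1, 7), (-4, 3)]

Graham scan procedure:
  1. Find the pivot p₀ = point with lowest y (tie → lowest x): (-10, -5).
  2. Sort the remaining points by polar angle around p₀.
  3. Walk through sorted points, maintaining a stack; pop the top while the last three entries make a non-left turn (cross product ≤ 0).
  4. Final stack is the convex hull in CCW order: (-10, -5), (-7, -3), (9, 8), (1, 7), (-4, 3).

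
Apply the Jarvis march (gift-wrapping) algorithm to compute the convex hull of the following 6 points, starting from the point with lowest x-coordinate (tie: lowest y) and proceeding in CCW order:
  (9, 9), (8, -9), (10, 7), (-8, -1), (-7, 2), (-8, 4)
Hull (CCW) = [(-8, -1), (8, -9), (10, 7), (9, 9), (-8, 4)]

Jarvis march: at each step, from the current hull vertex p, select the next vertex q as the point such that every other point lies strictly to the left of (or on) the directed line p → q. (Equivalently: for every other point r, the cross product (q − p) × (r − p) ≥ 0.)
Starting point (lowest x, tie lowest y): (-8, -1). Wrap until returning to start. Resulting hull: (-8, -1), (8, -9), (10, 7), (9, 9), (-8, 4).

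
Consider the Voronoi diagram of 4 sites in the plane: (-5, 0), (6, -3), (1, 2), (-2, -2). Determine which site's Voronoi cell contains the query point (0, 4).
Nearest site = (1, 2)

The Voronoi cell of site s contains exactly those query points closer to s than to any other site. Compute squared distances from q = (0, 4) to each site:
  (1 − 0)² + (2 − 4)² = 5
  (-2 − 0)² + (-2 − 4)² = 40
  (-5 − 0)² + (0 − 4)² = 41
  (6 − 0)² + (-3 − 4)² = 85
Minimum is attained by (1, 2), so q lies in its Voronoi cell.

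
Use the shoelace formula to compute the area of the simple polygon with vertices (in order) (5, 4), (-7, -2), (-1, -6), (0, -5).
Area = 44

Shoelace formula: Area = (1/2) |Σ_i (x_i · y_{i+1} − x_{i+1} · y_i)| (indices mod n). Compute each cross term:
  (5)(-2) − (-7)(4) = 18
  (-7)(-6) − (-1)(-2) = 40
  (-1)(-5) − (0)(-6) = 5
  (0)(4) − (5)(-5) = 25
Sum = 88, so (signed) Area = 88/2 = 44, |Area| = 44.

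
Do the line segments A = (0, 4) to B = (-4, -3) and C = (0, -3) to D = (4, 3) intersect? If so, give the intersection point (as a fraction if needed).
No (intersection of containing lines falls outside at least one segment)

Parametrize and solve: t = 7, s = -7. At least one of these is outside [0, 1], so the segments do not intersect.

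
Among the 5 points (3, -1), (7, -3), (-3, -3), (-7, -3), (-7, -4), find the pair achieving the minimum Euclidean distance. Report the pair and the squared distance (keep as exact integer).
Pair = ((-7, -3), (-7, -4)); squared distance = 1

Compute all C(5, 2) = 10 pairwise squared distances (x_i − x_j)² + (y_i − y_j)². The minimum is 1, attained by the pair ((-7, -3), (-7, -4)).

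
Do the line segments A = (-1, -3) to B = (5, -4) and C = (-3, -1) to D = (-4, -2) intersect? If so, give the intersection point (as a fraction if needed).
No (intersection of containing lines falls outside at least one segment)

Parametrize and solve: t = -4/7, s = 10/7. At least one of these is outside [0, 1], so the segments do not intersect.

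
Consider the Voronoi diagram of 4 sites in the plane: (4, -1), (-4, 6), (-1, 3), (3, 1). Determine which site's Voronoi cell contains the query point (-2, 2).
Nearest site = (-1, 3)

The Voronoi cell of site s contains exactly those query points closer to s than to any other site. Compute squared distances from q = (-2, 2) to each site:
  (-1 − -2)² + (3 − 2)² = 2
  (-4 − -2)² + (6 − 2)² = 20
  (3 − -2)² + (1 − 2)² = 26
  (4 − -2)² + (-1 − 2)² = 45
Minimum is attained by (-1, 3), so q lies in its Voronoi cell.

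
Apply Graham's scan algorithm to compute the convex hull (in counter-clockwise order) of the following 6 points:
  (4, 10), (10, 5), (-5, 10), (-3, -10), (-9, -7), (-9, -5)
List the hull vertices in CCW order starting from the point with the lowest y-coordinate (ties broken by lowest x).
Hull (CCW) = [(-3, -10), (10, 5), (4, 10), (-5, 10), (-9, -5), (-9, -7)]

Graham scan procedure:
  1. Find the pivot p₀ = point with lowest y (tie → lowest x): (-3, -10).
  2. Sort the remaining points by polar angle around p₀.
  3. Walk through sorted points, maintaining a stack; pop the top while the last three entries make a non-left turn (cross product ≤ 0).
  4. Final stack is the convex hull in CCW order: (-3, -10), (10, 5), (4, 10), (-5, 10), (-9, -5), (-9, -7).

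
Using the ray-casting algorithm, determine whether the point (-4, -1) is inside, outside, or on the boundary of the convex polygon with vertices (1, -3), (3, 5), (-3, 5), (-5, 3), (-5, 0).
The point (-4, -1) lies strictly outside the polygon

Cast a horizontal ray to the right from the query point and count how many polygon edges it crosses (each edge strictly once or zero times, handled with the usual half-open convention). 
Parity of crossings → even ⇒ outside.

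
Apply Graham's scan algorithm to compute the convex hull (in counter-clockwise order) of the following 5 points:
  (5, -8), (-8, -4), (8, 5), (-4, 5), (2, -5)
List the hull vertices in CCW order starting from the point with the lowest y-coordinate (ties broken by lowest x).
Hull (CCW) = [(5, -8), (8, 5), (-4, 5), (-8, -4)]

Graham scan procedure:
  1. Find the pivot p₀ = point with lowest y (tie → lowest x): (5, -8).
  2. Sort the remaining points by polar angle around p₀.
  3. Walk through sorted points, maintaining a stack; pop the top while the last three entries make a non-left turn (cross product ≤ 0).
  4. Final stack is the convex hull in CCW order: (5, -8), (8, 5), (-4, 5), (-8, -4).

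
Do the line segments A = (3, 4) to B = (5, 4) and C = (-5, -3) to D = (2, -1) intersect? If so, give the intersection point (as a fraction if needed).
No (intersection of containing lines falls outside at least one segment)

Parametrize and solve: t = 33/4, s = 7/2. At least one of these is outside [0, 1], so the segments do not intersect.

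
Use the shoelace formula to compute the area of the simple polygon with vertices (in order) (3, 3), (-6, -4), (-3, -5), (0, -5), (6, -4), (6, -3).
Area = 51

Shoelace formula: Area = (1/2) |Σ_i (x_i · y_{i+1} − x_{i+1} · y_i)| (indices mod n). Compute each cross term:
  (3)(-4) − (-6)(3) = 6
  (-6)(-5) − (-3)(-4) = 18
  (-3)(-5) − (0)(-5) = 15
  (0)(-4) − (6)(-5) = 30
  (6)(-3) − (6)(-4) = 6
  (6)(3) − (3)(-3) = 27
Sum = 102, so (signed) Area = 102/2 = 51, |Area| = 51.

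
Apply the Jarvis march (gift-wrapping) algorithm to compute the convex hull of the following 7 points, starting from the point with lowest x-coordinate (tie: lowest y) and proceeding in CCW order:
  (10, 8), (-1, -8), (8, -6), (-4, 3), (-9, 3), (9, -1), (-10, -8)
Hull (CCW) = [(-10, -8), (-1, -8), (8, -6), (9, -1), (10, 8), (-9, 3)]

Jarvis march: at each step, from the current hull vertex p, select the next vertex q as the point such that every other point lies strictly to the left of (or on) the directed line p → q. (Equivalently: for every other point r, the cross product (q − p) × (r − p) ≥ 0.)
Starting point (lowest x, tie lowest y): (-10, -8). Wrap until returning to start. Resulting hull: (-10, -8), (-1, -8), (8, -6), (9, -1), (10, 8), (-9, 3).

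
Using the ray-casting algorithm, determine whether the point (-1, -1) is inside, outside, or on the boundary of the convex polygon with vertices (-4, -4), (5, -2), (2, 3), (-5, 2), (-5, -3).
The point (-1, -1) lies strictly inside the polygon

Cast a horizontal ray to the right from the query point and count how many polygon edges it crosses (each edge strictly once or zero times, handled with the usual half-open convention). 
Parity of crossings → odd ⇒ inside.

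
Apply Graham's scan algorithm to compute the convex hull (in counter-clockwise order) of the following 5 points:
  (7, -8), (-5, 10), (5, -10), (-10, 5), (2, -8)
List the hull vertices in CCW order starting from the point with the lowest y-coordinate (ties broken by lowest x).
Hull (CCW) = [(5, -10), (7, -8), (-5, 10), (-10, 5), (2, -8)]

Graham scan procedure:
  1. Find the pivot p₀ = point with lowest y (tie → lowest x): (5, -10).
  2. Sort the remaining points by polar angle around p₀.
  3. Walk through sorted points, maintaining a stack; pop the top while the last three entries make a non-left turn (cross product ≤ 0).
  4. Final stack is the convex hull in CCW order: (5, -10), (7, -8), (-5, 10), (-10, 5), (2, -8).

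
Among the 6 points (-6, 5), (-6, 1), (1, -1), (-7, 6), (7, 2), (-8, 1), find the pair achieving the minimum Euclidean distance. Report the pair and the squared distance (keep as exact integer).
Pair = ((-6, 5), (-7, 6)); squared distance = 2

Compute all C(6, 2) = 15 pairwise squared distances (x_i − x_j)² + (y_i − y_j)². The minimum is 2, attained by the pair ((-6, 5), (-7, 6)).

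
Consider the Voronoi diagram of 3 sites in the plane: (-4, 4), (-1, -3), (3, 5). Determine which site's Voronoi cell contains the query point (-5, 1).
Nearest site = (-4, 4)

The Voronoi cell of site s contains exactly those query points closer to s than to any other site. Compute squared distances from q = (-5, 1) to each site:
  (-4 − -5)² + (4 − 1)² = 10
  (-1 − -5)² + (-3 − 1)² = 32
  (3 − -5)² + (5 − 1)² = 80
Minimum is attained by (-4, 4), so q lies in its Voronoi cell.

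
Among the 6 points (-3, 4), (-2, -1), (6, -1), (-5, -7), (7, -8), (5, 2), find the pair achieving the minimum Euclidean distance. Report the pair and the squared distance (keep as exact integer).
Pair = ((6, -1), (5, 2)); squared distance = 10

Compute all C(6, 2) = 15 pairwise squared distances (x_i − x_j)² + (y_i − y_j)². The minimum is 10, attained by the pair ((6, -1), (5, 2)).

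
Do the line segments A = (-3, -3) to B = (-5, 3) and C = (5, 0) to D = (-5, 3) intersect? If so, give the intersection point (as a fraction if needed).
Yes; intersection at (-5, 3) (t = 1 on AB, s = 1 on CD)

Parametrize AB as A + t(B − A) = (-3 + -2 t, -3 + 6 t) and CD as C + s(D − C) = (5 + -10 s, 0 + 3 s). Solve the linear system for (t, s). Determinant = -54 ≠ 0, so a unique intersection of the containing lines exists. Solution: t = 1, s = 1 — both in [0, 1], so the segments cross. Intersection point: (-5, 3).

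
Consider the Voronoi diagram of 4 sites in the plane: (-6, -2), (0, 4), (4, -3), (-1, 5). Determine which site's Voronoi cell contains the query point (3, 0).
Nearest site = (4, -3)

The Voronoi cell of site s contains exactly those query points closer to s than to any other site. Compute squared distances from q = (3, 0) to each site:
  (4 − 3)² + (-3 − 0)² = 10
  (0 − 3)² + (4 − 0)² = 25
  (-1 − 3)² + (5 − 0)² = 41
  (-6 − 3)² + (-2 − 0)² = 85
Minimum is attained by (4, -3), so q lies in its Voronoi cell.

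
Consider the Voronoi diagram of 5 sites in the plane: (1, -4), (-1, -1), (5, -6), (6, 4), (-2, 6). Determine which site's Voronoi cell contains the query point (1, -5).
Nearest site = (1, -4)

The Voronoi cell of site s contains exactly those query points closer to s than to any other site. Compute squared distances from q = (1, -5) to each site:
  (1 − 1)² + (-4 − -5)² = 1
  (5 − 1)² + (-6 − -5)² = 17
  (-1 − 1)² + (-1 − -5)² = 20
  (6 − 1)² + (4 − -5)² = 106
  (-2 − 1)² + (6 − -5)² = 130
Minimum is attained by (1, -4), so q lies in its Voronoi cell.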